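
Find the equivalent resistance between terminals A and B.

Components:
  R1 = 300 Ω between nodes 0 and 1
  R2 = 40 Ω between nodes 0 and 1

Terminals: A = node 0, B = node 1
Reduce the network between node 0 (A) and node 1 (B) by series/parallel combination:
  Rp1 = R1 ‖ R2 (parallel, both between nodes 0 and 1) = 1/(1/300 + 1/40) = 35.29 Ω
R_eq = 35.29 Ω

Final answer: 35.29 Ω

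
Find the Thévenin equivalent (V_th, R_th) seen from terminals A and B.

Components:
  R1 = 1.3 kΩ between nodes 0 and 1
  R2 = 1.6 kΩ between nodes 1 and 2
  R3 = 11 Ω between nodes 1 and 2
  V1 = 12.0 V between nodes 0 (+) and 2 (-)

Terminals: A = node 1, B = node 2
Step 1 — V_th is the open-circuit voltage V_A - V_B (nothing connected across the terminals).
Nodal analysis, taking node 2 as the 0 V reference.
Source V1 fixes V_0 = 12 V.
KCL at each unknown node (sum of currents leaving = 0; resistances in Ω):
  Node 1: (V_1 - 12)/1300 + (V_1 - 0)/1600 + (V_1 - 0)/11 = 0
Collecting terms: 0.0923 × V_1 = 0.009231  =>  V_1 = 0.1 V
V_th = V_1 - V_2 = 0.1 - 0 = 0.1 V
Step 2 — R_th: zero the source — replace V1 by a short circuit (node 2 merges into node 0) — and find the resistance seen between A (node 1) and B (node 0).
Reduce the network between node 1 (A) and node 0 (B) by series/parallel combination:
  Rp1 = R1 ‖ R2 ‖ R3 (parallel, all between nodes 0 and 1) = 1/(1/1300 + 1/1600 + 1/11) = 10.83 Ω
R_th = 10.83 Ω

Final answer: V_th = 0.1 V, R_th = 10.83 Ω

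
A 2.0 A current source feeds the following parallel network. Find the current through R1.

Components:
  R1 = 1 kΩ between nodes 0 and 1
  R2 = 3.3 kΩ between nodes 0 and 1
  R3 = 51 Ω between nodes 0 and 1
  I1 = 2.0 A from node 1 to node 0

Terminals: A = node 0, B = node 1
All resistors sit directly between nodes 0 and 1, so they are in parallel and share one voltage V; the full source current 2 A splits among them.
1/R_par = 1/1000 + 1/3300 + 1/51 = 0.02091 S  =>  R_par = 47.82 Ω
V = I × R_par = 2 × 47.82 = 95.64 V
I_R1 = V/R1 = 95.64/1000 = 0.09564 A

Final answer: 0.09564 A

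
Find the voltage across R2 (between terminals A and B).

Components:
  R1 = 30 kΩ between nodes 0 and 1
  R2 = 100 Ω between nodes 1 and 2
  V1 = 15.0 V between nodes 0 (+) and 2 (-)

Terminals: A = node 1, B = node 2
R1 and R2 are in series across V1 (node 0 → node 1 → node 2), and the output A–B is taken across R2, so this is a voltage divider.
Series current: I = V1/(R1 + R2) = 15/(30000 + 100) = 15/30100 = 0.0004983 A
V_R2 = I × R2 = V1 × R2/(R1 + R2) = 15 × 100/30100 = 0.04983 V

Final answer: 0.04983 V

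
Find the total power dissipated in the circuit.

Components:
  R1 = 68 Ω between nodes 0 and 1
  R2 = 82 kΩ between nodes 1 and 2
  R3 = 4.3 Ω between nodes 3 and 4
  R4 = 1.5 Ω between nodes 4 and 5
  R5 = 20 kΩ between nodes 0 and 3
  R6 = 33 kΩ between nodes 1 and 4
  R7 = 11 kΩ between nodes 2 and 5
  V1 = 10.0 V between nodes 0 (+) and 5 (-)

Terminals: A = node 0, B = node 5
Nodal analysis, taking node 5 as the 0 V reference.
Source V1 fixes V_0 = 10 V.
KCL at each unknown node (sum of currents leaving = 0; resistances in Ω):
  Node 1: (V_1 - 10)/68 + (V_1 - V_2)/82000 + (V_1 - V_4)/33000 = 0
  Node 2: (V_2 - V_1)/82000 + (V_2 - 0)/11000 = 0
  Node 3: (V_3 - V_4)/4.3 + (V_3 - 10)/20000 = 0
  Node 4: (V_4 - V_3)/4.3 + (V_4 - 0)/1.5 + (V_4 - V_1)/33000 = 0
Collecting terms (coefficients in siemens):
  0.01475·V_1 - 0.0000122·V_2 - 0.0000303·V_4 = 0.1471
  0.0001031·V_2 - 0.0000122·V_1 = 0
  0.2326·V_3 - 0.2326·V_4 = 0.0005
  0.8993·V_4 - 0.0000303·V_1 - 0.2326·V_3 = 0
Solving these 4 simultaneous equations (Gaussian elimination) gives:
  V_1 = 9.972 V, V_2 = 1.18 V, V_3 = 0.003352 V, V_4 = 0.001203 V
Power in each resistor, P = (ΔV)²/R:
  P_R1 = (10 - 9.972)²/68 = 0.0000114 W
  P_R2 = (9.972 - 1.18)²/82000 = 0.0009428 W
  P_R3 = (0.003352 - 0.001203)²/4.3 = 0.000001074 W
  P_R4 = (0.001203 - 0)²/1.5 = 0.0000009648 W
  P_R5 = (10 - 0.003352)²/20000 = 0.004997 W
  P_R6 = (9.972 - 0.001203)²/33000 = 0.003013 W
  P_R7 = (1.18 - 0)²/11000 = 0.0001265 W
P_total = P_R1 + P_R2 + P_R3 + P_R4 + P_R5 + P_R6 + P_R7 = 0.009092 W

Final answer: 0.009092 W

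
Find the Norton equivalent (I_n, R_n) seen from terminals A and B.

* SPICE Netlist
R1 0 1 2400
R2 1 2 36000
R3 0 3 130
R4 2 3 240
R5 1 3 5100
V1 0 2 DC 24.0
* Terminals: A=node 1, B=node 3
Find the Thévenin equivalent first; then I_n = V_th/R_th and R_n = R_th.
Step 1 — V_th is the open-circuit voltage V_A - V_B (nothing connected across the terminals).
Nodal analysis, taking node 2 as the 0 V reference.
Source V1 fixes V_0 = 24 V.
KCL at each unknown node (sum of currents leaving = 0; resistances in Ω):
  Node 1: (V_1 - 24)/2400 + (V_1 - 0)/36000 + (V_1 - V_3)/5100 = 0
  Node 3: (V_3 - 24)/130 + (V_3 - 0)/240 + (V_3 - V_1)/5100 = 0
Collecting terms (coefficients in siemens):
  0.0006405·V_1 - 0.0001961·V_3 = 0.01
  0.01206·V_3 - 0.0001961·V_1 = 0.1846
Determinant D = (0.0006405)(0.01206) - (-0.0001961)(-0.0001961) = 0.000007683
V_1 = [(0.01)(0.01206) - (-0.0001961)(0.1846)]/D = 20.4 V
V_3 = [(0.0006405)(0.1846) - (0.01)(-0.0001961)]/D = 15.65 V
V_th = V_1 - V_3 = 20.4 - 15.65 = 4.756 V
Step 2 — R_th: zero the source — replace V1 by a short circuit (node 2 merges into node 0) — and find the resistance seen between A (node 1) and B (node 3).
Reduce the network between node 1 (A) and node 3 (B) by series/parallel combination:
  Rp1 = R1 ‖ R2 (parallel, both between nodes 0 and 1) = 1/(1/2400 + 1/36000) = 2250 Ω
  Rp2 = R3 ‖ R4 (parallel, both between nodes 0 and 3) = 1/(1/130 + 1/240) = 84.32 Ω
  Rs1 = Rp1 + Rp2 (series, joined only at node 0) = 2250 + 84.32 = 2334 Ω
  Rp3 = R5 ‖ Rs1 (parallel, both between nodes 1 and 3) = 1/(1/5100 + 1/2334) = 1601 Ω
R_th = 1.601 kΩ
I_n = V_th/R_th = 4.756/1601 = 0.00297 A, and R_n = R_th = 1.601 kΩ

Final answer: I_n = 0.00297 A, R_n = 1.601 kΩ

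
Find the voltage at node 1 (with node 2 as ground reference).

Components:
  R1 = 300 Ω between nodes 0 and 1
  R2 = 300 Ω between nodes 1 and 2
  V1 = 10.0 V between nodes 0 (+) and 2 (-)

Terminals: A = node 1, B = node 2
Nodal analysis, taking node 2 as the 0 V reference.
Source V1 fixes V_0 = 10 V.
KCL at each unknown node (sum of currents leaving = 0; resistances in Ω):
  Node 1: (V_1 - 10)/300 + (V_1 - 0)/300 = 0
Collecting terms: 0.006667 × V_1 = 0.03333  =>  V_1 = 5 V
The requested potential is V_1 = 5 V.

Final answer: V_1 = 5 V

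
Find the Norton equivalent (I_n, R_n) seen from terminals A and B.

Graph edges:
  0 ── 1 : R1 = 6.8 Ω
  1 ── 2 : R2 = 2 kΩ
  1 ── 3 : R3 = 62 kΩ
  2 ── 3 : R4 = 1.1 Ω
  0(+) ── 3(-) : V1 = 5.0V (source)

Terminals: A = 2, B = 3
Find the Thévenin equivalent first; then I_n = V_th/R_th and R_n = R_th.
Step 1 — V_th is the open-circuit voltage V_A - V_B (nothing connected across the terminals).
Nodal analysis, taking node 3 as the 0 V reference.
Source V1 fixes V_0 = 5 V.
KCL at each unknown node (sum of currents leaving = 0; resistances in Ω):
  Node 1: (V_1 - 5)/6.8 + (V_1 - V_2)/2000 + (V_1 - 0)/62000 = 0
  Node 2: (V_2 - V_1)/2000 + (V_2 - 0)/1.1 = 0
Collecting terms (coefficients in siemens):
  0.1476·V_1 - 0.0005·V_2 = 0.7353
  0.9096·V_2 - 0.0005·V_1 = 0
Determinant D = (0.1476)(0.9096) - (-0.0005)(-0.0005) = 0.1342
V_1 = [(0.7353)(0.9096) - (-0.0005)(0)]/D = 4.983 V
V_2 = [(0.1476)(0) - (0.7353)(-0.0005)]/D = 0.002739 V
V_th = V_2 - V_3 = 0.002739 - 0 = 0.002739 V
Step 2 — R_th: zero the source — replace V1 by a short circuit (node 3 merges into node 0) — and find the resistance seen between A (node 2) and B (node 0).
Reduce the network between node 2 (A) and node 0 (B) by series/parallel combination:
  Rp1 = R1 ‖ R3 (parallel, both between nodes 0 and 1) = 1/(1/6.8 + 1/62000) = 6.799 Ω
  Rs1 = R2 + Rp1 (series, joined only at node 1) = 2000 + 6.799 = 2007 Ω
  Rp2 = R4 ‖ Rs1 (parallel, both between nodes 0 and 2) = 1/(1/1.1 + 1/2007) = 1.099 Ω
R_th = 1.099 Ω
I_n = V_th/R_th = 0.002739/1.099 = 0.002491 A, and R_n = R_th = 1.099 Ω

Final answer: I_n = 0.002491 A, R_n = 1.099 Ω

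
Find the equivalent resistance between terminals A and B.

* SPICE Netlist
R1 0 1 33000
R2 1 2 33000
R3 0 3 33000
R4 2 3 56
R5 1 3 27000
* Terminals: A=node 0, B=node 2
The network is not a plain series/parallel combination. Inject a 1 A test current into terminal A (node 0) and return it from terminal B (node 2); then R_eq = V_A / (1 A).
Nodal analysis, taking node 2 as the 0 V reference.
Current source I_test pushes 1 A into node 0 and draws it out of node 2.
KCL at each unknown node (sum of currents leaving = 0; resistances in Ω):
  Node 0: (V_0 - V_1)/33000 + (V_0 - V_3)/33000 - 1 = 0
  Node 1: (V_1 - V_0)/33000 + (V_1 - 0)/33000 + (V_1 - V_3)/27000 = 0
  Node 3: (V_3 - V_0)/33000 + (V_3 - V_1)/27000 + (V_3 - 0)/56 = 0
Collecting terms (coefficients in siemens):
  0.00006061·V_0 - 0.0000303·V_1 - 0.0000303·V_3 = 1
  0.00009764·V_1 - 0.0000303·V_0 - 0.00003704·V_3 = 0
  0.01792·V_3 - 0.0000303·V_0 - 0.00003704·V_1 = 0
Solving these 3 simultaneous equations (Gaussian elimination) gives:
  V_0 = 19570 V, V_1 = 6090 V, V_3 = 45.67 V
R_eq = V_0 / 1 A = 19570 Ω = 19.57 kΩ

Final answer: 19.57 kΩ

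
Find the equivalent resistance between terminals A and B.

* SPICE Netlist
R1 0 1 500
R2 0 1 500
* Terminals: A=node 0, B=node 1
Reduce the network between node 0 (A) and node 1 (B) by series/parallel combination:
  Rp1 = R1 ‖ R2 (parallel, both between nodes 0 and 1) = 1/(1/500 + 1/500) = 250 Ω
R_eq = 250 Ω

Final answer: 250 Ω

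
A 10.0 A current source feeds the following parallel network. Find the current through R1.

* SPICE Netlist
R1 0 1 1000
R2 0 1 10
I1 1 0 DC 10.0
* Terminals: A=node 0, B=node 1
All resistors sit directly between nodes 0 and 1, so they are in parallel and share one voltage V; the full source current 10 A splits among them.
1/R_par = 1/1000 + 1/10 = 0.101 S  =>  R_par = 9.901 Ω
V = I × R_par = 10 × 9.901 = 99.01 V
I_R1 = V/R1 = 99.01/1000 = 0.09901 A

Final answer: 0.09901 A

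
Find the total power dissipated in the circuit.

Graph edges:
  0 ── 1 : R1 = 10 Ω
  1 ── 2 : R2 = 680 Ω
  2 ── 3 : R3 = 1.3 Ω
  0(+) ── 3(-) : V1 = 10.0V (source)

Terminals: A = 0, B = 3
Nodal analysis, taking node 3 as the 0 V reference.
Source V1 fixes V_0 = 10 V.
KCL at each unknown node (sum of currents leaving = 0; resistances in Ω):
  Node 1: (V_1 - 10)/10 + (V_1 - V_2)/680 = 0
  Node 2: (V_2 - V_1)/680 + (V_2 - 0)/1.3 = 0
Collecting terms (coefficients in siemens):
  0.1015·V_1 - 0.001471·V_2 = 1
  0.7707·V_2 - 0.001471·V_1 = 0
Determinant D = (0.1015)(0.7707) - (-0.001471)(-0.001471) = 0.0782
V_1 = [(1)(0.7707) - (-0.001471)(0)]/D = 9.855 V
V_2 = [(0.1015)(0) - (1)(-0.001471)]/D = 0.01881 V
Power in each resistor, P = (ΔV)²/R:
  P_R1 = (10 - 9.855)²/10 = 0.002093 W
  P_R2 = (9.855 - 0.01881)²/680 = 0.1423 W
  P_R3 = (0.01881 - 0)²/1.3 = 0.000272 W
P_total = P_R1 + P_R2 + P_R3 = 0.1447 W

Final answer: 0.1447 W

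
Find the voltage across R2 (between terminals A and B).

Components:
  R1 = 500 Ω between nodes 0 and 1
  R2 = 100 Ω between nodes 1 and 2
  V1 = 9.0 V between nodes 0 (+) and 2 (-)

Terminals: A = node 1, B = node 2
R1 and R2 are in series across V1 (node 0 → node 1 → node 2), and the output A–B is taken across R2, so this is a voltage divider.
Series current: I = V1/(R1 + R2) = 9/(500 + 100) = 9/600 = 0.015 A
V_R2 = I × R2 = V1 × R2/(R1 + R2) = 9 × 100/600 = 1.5 V

Final answer: 1.5 V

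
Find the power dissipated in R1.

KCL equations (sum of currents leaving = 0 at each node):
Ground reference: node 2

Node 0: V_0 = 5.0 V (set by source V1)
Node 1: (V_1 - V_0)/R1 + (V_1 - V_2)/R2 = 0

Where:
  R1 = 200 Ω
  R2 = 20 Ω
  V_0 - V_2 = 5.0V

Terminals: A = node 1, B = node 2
Nodal analysis, taking node 2 as the 0 V reference.
Source V1 fixes V_0 = 5 V.
KCL at each unknown node (sum of currents leaving = 0; resistances in Ω):
  Node 1: (V_1 - 5)/200 + (V_1 - 0)/20 = 0
Collecting terms: 0.055 × V_1 = 0.025  =>  V_1 = 0.4545 V
I_R1 = (V_0 - V_1)/R1 = (5 - 0.4545)/200 = 0.02273 A
P_R1 = I_R1² × R1 = (0.02273)² × 200 = 0.1033 W

Final answer: 0.1033 W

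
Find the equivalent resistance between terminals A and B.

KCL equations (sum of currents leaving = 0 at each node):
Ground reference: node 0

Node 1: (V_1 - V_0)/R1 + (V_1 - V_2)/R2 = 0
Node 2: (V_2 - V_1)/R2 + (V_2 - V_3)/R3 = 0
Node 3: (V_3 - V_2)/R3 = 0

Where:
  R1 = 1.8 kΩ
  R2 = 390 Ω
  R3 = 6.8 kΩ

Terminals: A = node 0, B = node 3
Reduce the network between node 0 (A) and node 3 (B) by series/parallel combination:
  Rs1 = R1 + R2 (series, joined only at node 1) = 1800 + 390 = 2190 Ω
  Rs2 = R3 + Rs1 (series, joined only at node 2) = 6800 + 2190 = 8990 Ω
R_eq = 8.99 kΩ

Final answer: 8.99 kΩ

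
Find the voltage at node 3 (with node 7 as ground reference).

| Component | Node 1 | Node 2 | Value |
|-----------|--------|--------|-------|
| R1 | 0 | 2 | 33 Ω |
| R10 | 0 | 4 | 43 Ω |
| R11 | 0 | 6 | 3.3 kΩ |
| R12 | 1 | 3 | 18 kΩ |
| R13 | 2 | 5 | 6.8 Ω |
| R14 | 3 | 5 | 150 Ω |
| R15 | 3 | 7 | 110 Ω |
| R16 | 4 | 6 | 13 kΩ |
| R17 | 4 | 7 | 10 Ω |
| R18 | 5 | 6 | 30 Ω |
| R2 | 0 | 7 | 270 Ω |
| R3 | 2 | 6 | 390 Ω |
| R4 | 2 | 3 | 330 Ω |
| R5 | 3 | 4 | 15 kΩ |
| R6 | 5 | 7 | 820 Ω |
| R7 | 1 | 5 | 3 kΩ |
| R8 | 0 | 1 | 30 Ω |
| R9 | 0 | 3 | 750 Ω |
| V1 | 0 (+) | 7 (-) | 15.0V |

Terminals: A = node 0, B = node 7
Nodal analysis, taking node 7 as the 0 V reference.
Source V1 fixes V_0 = 15 V.
KCL at each unknown node (sum of currents leaving = 0; resistances in Ω):
  Node 1: (V_1 - V_5)/3000 + (V_1 - 15)/30 + (V_1 - V_3)/18000 = 0
  Node 2: (V_2 - 15)/33 + (V_2 - V_6)/390 + (V_2 - V_3)/330 + (V_2 - V_5)/6.8 = 0
  Node 3: (V_3 - V_2)/330 + (V_3 - V_4)/15000 + (V_3 - 15)/750 + (V_3 - V_1)/18000 + (V_3 - V_5)/150 + (V_3 - 0)/110 = 0
  Node 4: (V_4 - V_3)/15000 + (V_4 - 15)/43 + (V_4 - V_6)/13000 + (V_4 - 0)/10 = 0
  Node 5: (V_5 - 0)/820 + (V_5 - V_1)/3000 + (V_5 - V_2)/6.8 + (V_5 - V_3)/150 + (V_5 - V_6)/30 = 0
  Node 6: (V_6 - V_2)/390 + (V_6 - 15)/3300 + (V_6 - V_4)/13000 + (V_6 - V_5)/30 = 0
Collecting terms (coefficients in siemens):
  0.03372·V_1 - 0.00005556·V_3 - 0.0003333·V_5 = 0.5
  0.183·V_2 - 0.00303·V_3 - 0.1471·V_5 - 0.002564·V_6 = 0.4545
  0.02024·V_3 - 0.00005556·V_1 - 0.00303·V_2 - 0.00006667·V_4 - 0.006667·V_5 = 0.02
  0.1234·V_4 - 0.00006667·V_3 - 0.00007692·V_6 = 0.3488
  0.1886·V_5 - 0.0003333·V_1 - 0.1471·V_2 - 0.006667·V_3 - 0.03333·V_6 = 0
  0.03628·V_6 - 0.002564·V_2 - 0.00007692·V_4 - 0.03333·V_5 = 0.004545
Solving these 6 simultaneous equations (Gaussian elimination) gives:
  V_1 = 14.96 V, V_2 = 12.77 V, V_3 = 7.045 V, V_4 = 2.838 V
  V_5 = 12.43 V, V_6 = 12.46 V
The requested potential is V_3 = 7.045 V.

Final answer: V_3 = 7.045 V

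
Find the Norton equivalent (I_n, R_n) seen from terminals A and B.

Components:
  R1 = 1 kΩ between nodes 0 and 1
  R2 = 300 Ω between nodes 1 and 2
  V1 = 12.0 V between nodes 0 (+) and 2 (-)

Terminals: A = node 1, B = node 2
Find the Thévenin equivalent first; then I_n = V_th/R_th and R_n = R_th.
Step 1 — V_th is the open-circuit voltage V_A - V_B (nothing connected across the terminals).
Nodal analysis, taking node 2 as the 0 V reference.
Source V1 fixes V_0 = 12 V.
KCL at each unknown node (sum of currents leaving = 0; resistances in Ω):
  Node 1: (V_1 - 12)/1000 + (V_1 - 0)/300 = 0
Collecting terms: 0.004333 × V_1 = 0.012  =>  V_1 = 2.769 V
V_th = V_1 - V_2 = 2.769 - 0 = 2.769 V
Step 2 — R_th: zero the source — replace V1 by a short circuit (node 2 merges into node 0) — and find the resistance seen between A (node 1) and B (node 0).
Reduce the network between node 1 (A) and node 0 (B) by series/parallel combination:
  Rp1 = R1 ‖ R2 (parallel, both between nodes 0 and 1) = 1/(1/1000 + 1/300) = 230.8 Ω
R_th = 230.8 Ω
I_n = V_th/R_th = 2.769/230.8 = 0.012 A, and R_n = R_th = 230.8 Ω

Final answer: I_n = 0.012 A, R_n = 230.8 Ω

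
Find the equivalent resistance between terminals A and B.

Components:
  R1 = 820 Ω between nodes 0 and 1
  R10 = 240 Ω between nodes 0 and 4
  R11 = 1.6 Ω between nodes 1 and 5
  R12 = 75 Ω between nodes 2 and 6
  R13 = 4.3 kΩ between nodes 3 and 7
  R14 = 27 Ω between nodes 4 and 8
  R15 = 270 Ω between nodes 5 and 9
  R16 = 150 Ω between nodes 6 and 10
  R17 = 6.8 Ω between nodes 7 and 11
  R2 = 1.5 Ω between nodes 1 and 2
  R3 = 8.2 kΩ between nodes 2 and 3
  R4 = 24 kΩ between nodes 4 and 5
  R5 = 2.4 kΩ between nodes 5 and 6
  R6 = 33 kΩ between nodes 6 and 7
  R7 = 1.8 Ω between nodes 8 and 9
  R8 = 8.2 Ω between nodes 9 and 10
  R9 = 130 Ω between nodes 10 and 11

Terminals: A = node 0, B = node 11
The network is not a plain series/parallel combination. Inject a 1 A test current into terminal A (node 0) and return it from terminal B (node 11); then R_eq = V_A / (1 A).
Nodal analysis, taking node 11 as the 0 V reference.
Current source I_test pushes 1 A into node 0 and draws it out of node 11.
KCL at each unknown node (sum of currents leaving = 0; resistances in Ω):
  Node 0: (V_0 - V_1)/820 + (V_0 - V_4)/240 - 1 = 0
  Node 1: (V_1 - V_0)/820 + (V_1 - V_2)/1.5 + (V_1 - V_5)/1.6 = 0
  Node 2: (V_2 - V_1)/1.5 + (V_2 - V_3)/8200 + (V_2 - V_6)/75 = 0
  Node 3: (V_3 - V_2)/8200 + (V_3 - V_7)/4300 = 0
  Node 4: (V_4 - V_0)/240 + (V_4 - V_5)/24000 + (V_4 - V_8)/27 = 0
  Node 5: (V_5 - V_1)/1.6 + (V_5 - V_4)/24000 + (V_5 - V_6)/2400 + (V_5 - V_9)/270 = 0
  Node 6: (V_6 - V_2)/75 + (V_6 - V_5)/2400 + (V_6 - V_7)/33000 + (V_6 - V_10)/150 = 0
  Node 7: (V_7 - V_3)/4300 + (V_7 - V_6)/33000 + (V_7 - 0)/6.8 = 0
  Node 8: (V_8 - V_4)/27 + (V_8 - V_9)/1.8 = 0
  Node 9: (V_9 - V_5)/270 + (V_9 - V_8)/1.8 + (V_9 - V_10)/8.2 = 0
  Node 10: (V_10 - V_6)/150 + (V_10 - V_9)/8.2 + (V_10 - 0)/130 = 0
Collecting terms (coefficients in siemens):
  0.005386·V_0 - 0.00122·V_1 - 0.004167·V_4 = 1
  1.293·V_1 - 0.00122·V_0 - 0.6667·V_2 - 0.625·V_5 = 0
  0.6801·V_2 - 0.6667·V_1 - 0.000122·V_3 - 0.01333·V_6 = 0
  0.0003545·V_3 - 0.000122·V_2 - 0.0002326·V_7 = 0
  0.04125·V_4 - 0.004167·V_0 - 0.00004167·V_5 - 0.03704·V_8 = 0
  0.6292·V_5 - 0.625·V_1 - 0.00004167·V_4 - 0.0004167·V_6 - 0.003704·V_9 = 0
  0.02045·V_6 - 0.01333·V_2 - 0.0004167·V_5 - 0.0000303·V_7 - 0.006667·V_10 = 0
  0.1473·V_7 - 0.0002326·V_3 - 0.0000303·V_6 = 0
  0.5926·V_8 - 0.03704·V_4 - 0.5556·V_9 = 0
  0.6812·V_9 - 0.003704·V_5 - 0.5556·V_8 - 0.122·V_10 = 0
  0.1363·V_10 - 0.006667·V_6 - 0.122·V_9 = 0
Solving these 11 simultaneous equations (Gaussian elimination) gives:
  V_0 = 342.7 V, V_1 = 156.9 V, V_2 = 156.7 V, V_3 = 53.98 V
  V_4 = 157.1 V, V_5 = 156.8 V, V_6 = 147 V, V_7 = 0.1154 V
  V_8 = 136.2 V, V_9 = 134.8 V, V_10 = 127.8 V
R_eq = V_0 / 1 A = 342.7 Ω

Final answer: 342.7 Ω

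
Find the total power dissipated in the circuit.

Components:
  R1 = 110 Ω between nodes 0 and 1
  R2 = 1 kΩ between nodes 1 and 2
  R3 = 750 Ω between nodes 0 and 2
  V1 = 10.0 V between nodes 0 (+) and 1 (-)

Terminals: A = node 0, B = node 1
Nodal analysis, taking node 1 as the 0 V reference.
Source V1 fixes V_0 = 10 V.
KCL at each unknown node (sum of currents leaving = 0; resistances in Ω):
  Node 2: (V_2 - 0)/1000 + (V_2 - 10)/750 = 0
Collecting terms: 0.002333 × V_2 = 0.01333  =>  V_2 = 5.714 V
Power in each resistor, P = (ΔV)²/R:
  P_R1 = (10 - 0)²/110 = 0.9091 W
  P_R2 = (0 - 5.714)²/1000 = 0.03265 W
  P_R3 = (10 - 5.714)²/750 = 0.02449 W
P_total = P_R1 + P_R2 + P_R3 = 0.9662 W

Final answer: 0.9662 W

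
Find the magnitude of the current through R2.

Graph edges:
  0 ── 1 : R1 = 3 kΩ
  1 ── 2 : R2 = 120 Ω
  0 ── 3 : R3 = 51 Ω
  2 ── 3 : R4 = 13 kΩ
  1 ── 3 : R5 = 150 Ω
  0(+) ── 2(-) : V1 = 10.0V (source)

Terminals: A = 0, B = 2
Nodal analysis, taking node 2 as the 0 V reference.
Source V1 fixes V_0 = 10 V.
KCL at each unknown node (sum of currents leaving = 0; resistances in Ω):
  Node 1: (V_1 - 10)/3000 + (V_1 - 0)/120 + (V_1 - V_3)/150 = 0
  Node 3: (V_3 - 10)/51 + (V_3 - 0)/13000 + (V_3 - V_1)/150 = 0
Collecting terms (coefficients in siemens):
  0.01533·V_1 - 0.006667·V_3 = 0.003333
  0.02635·V_3 - 0.006667·V_1 = 0.1961
Determinant D = (0.01533)(0.02635) - (-0.006667)(-0.006667) = 0.0003596
V_1 = [(0.003333)(0.02635) - (-0.006667)(0.1961)]/D = 3.879 V
V_3 = [(0.01533)(0.1961) - (0.003333)(-0.006667)]/D = 8.422 V
I_R2 = (V_1 - V_2)/R2 = (3.879 - 0)/120 = 0.03233 A
|I_R2| = 0.03233 A

Final answer: |I_R2| = 0.03233 A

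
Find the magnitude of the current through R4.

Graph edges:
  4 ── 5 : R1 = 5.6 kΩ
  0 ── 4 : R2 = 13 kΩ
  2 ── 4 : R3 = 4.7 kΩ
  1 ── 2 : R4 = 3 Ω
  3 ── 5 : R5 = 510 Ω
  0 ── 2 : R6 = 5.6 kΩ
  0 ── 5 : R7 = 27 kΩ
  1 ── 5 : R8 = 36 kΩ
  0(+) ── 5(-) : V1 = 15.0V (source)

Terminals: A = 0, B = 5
Nodal analysis, taking node 5 as the 0 V reference.
Source V1 fixes V_0 = 15 V.
KCL at each unknown node (sum of currents leaving = 0; resistances in Ω):
  Node 1: (V_1 - V_2)/3 + (V_1 - 0)/36000 = 0
  Node 2: (V_2 - V_4)/4700 + (V_2 - V_1)/3 + (V_2 - 15)/5600 = 0
  Node 3: (V_3 - 0)/510 = 0
  Node 4: (V_4 - 0)/5600 + (V_4 - 15)/13000 + (V_4 - V_2)/4700 = 0
Collecting terms (coefficients in siemens):
  0.3334·V_1 - 0.3333·V_2 = 0
  0.3337·V_2 - 0.3333·V_1 - 0.0002128·V_4 = 0.002679
  0.001961·V_3 = 0
  0.0004683·V_4 - 0.0002128·V_2 = 0.001154
Solving these 4 simultaneous equations (Gaussian elimination) gives:
  V_1 = 9.932 V, V_2 = 9.933 V, V_3 = 0 V, V_4 = 6.978 V
I_R4 = (V_1 - V_2)/R4 = (9.932 - 9.933)/3 = -0.0002759 A
|I_R4| = 0.0002759 A

Final answer: |I_R4| = 0.0002759 A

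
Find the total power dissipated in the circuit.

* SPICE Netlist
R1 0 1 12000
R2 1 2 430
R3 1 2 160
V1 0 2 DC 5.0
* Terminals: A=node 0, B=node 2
Nodal analysis, taking node 2 as the 0 V reference.
Source V1 fixes V_0 = 5 V.
KCL at each unknown node (sum of currents leaving = 0; resistances in Ω):
  Node 1: (V_1 - 5)/12000 + (V_1 - 0)/430 + (V_1 - 0)/160 = 0
Collecting terms: 0.008659 × V_1 = 0.0004167  =>  V_1 = 0.04812 V
Power in each resistor, P = (ΔV)²/R:
  P_R1 = (5 - 0.04812)²/12000 = 0.002043 W
  P_R2 = (0.04812 - 0)²/430 = 0.000005385 W
  P_R3 = (0.04812 - 0)²/160 = 0.00001447 W
P_total = P_R1 + P_R2 + P_R3 = 0.002063 W

Final answer: 0.002063 W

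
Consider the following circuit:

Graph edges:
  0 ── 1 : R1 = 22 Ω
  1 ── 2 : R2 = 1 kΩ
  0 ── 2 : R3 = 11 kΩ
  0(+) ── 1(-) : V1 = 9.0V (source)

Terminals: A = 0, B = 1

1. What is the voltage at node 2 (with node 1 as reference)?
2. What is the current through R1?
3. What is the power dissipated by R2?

Nodal analysis, taking node 1 as the 0 V reference.
Source V1 fixes V_0 = 9 V.
KCL at each unknown node (sum of currents leaving = 0; resistances in Ω):
  Node 2: (V_2 - 0)/1000 + (V_2 - 9)/11000 = 0
Collecting terms: 0.001091 × V_2 = 0.0008182  =>  V_2 = 0.75 V
Part 1:
  Read off the nodal solution: V_2 = 0.75 V
Part 2:
  I_R1 = (V_0 - V_1)/R1 = (9 - 0)/22 = 0.4091 A
  Magnitude: I_R1 = 0.4091 A
Part 3:
  I_R2 = (V_1 - V_2)/R2 = (0 - 0.75)/1000 = -0.00075 A
  P_R2 = I_R2² × R2 = (-0.00075)² × 1000 = 0.0005625 W

Final answers:
1. V_2 = 0.75 V
2. I_R1 = 0.4091 A
3. P_R2 = 0.0005625 W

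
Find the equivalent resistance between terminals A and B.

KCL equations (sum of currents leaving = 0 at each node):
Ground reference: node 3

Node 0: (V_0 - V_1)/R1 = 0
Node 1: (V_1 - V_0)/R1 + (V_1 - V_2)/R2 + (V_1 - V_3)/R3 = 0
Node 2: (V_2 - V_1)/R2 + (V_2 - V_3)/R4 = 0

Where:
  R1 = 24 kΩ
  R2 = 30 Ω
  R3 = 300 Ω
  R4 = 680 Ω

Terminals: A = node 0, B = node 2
Reduce the network between node 0 (A) and node 2 (B) by series/parallel combination:
  Rs1 = R3 + R4 (series, joined only at node 3) = 300 + 680 = 980 Ω
  Rp1 = R2 ‖ Rs1 (parallel, both between nodes 1 and 2) = 1/(1/30 + 1/980) = 29.11 Ω
  Rs2 = R1 + Rp1 (series, joined only at node 1) = 24000 + 29.11 = 24030 Ω
R_eq = 24.03 kΩ

Final answer: 24.03 kΩ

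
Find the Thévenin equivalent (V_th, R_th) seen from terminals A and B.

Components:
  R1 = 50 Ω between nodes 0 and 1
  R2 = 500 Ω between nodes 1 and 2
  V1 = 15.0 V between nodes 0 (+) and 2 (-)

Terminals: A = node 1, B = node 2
Step 1 — V_th is the open-circuit voltage V_A - V_B (nothing connected across the terminals).
Nodal analysis, taking node 2 as the 0 V reference.
Source V1 fixes V_0 = 15 V.
KCL at each unknown node (sum of currents leaving = 0; resistances in Ω):
  Node 1: (V_1 - 15)/50 + (V_1 - 0)/500 = 0
Collecting terms: 0.022 × V_1 = 0.3  =>  V_1 = 13.64 V
V_th = V_1 - V_2 = 13.64 - 0 = 13.64 V
Step 2 — R_th: zero the source — replace V1 by a short circuit (node 2 merges into node 0) — and find the resistance seen between A (node 1) and B (node 0).
Reduce the network between node 1 (A) and node 0 (B) by series/parallel combination:
  Rp1 = R1 ‖ R2 (parallel, both between nodes 0 and 1) = 1/(1/50 + 1/500) = 45.45 Ω
R_th = 45.45 Ω

Final answer: V_th = 13.64 V, R_th = 45.45 Ω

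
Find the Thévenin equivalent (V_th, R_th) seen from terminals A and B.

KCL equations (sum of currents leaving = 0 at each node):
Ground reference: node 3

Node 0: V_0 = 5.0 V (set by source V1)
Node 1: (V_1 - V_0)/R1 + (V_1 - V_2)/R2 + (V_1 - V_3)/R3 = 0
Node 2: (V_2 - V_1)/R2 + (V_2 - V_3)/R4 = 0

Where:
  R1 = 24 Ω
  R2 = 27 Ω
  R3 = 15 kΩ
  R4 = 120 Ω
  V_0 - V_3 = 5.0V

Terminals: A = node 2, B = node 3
Step 1 — V_th is the open-circuit voltage V_A - V_B (nothing connected across the terminals).
Nodal analysis, taking node 3 as the 0 V reference.
Source V1 fixes V_0 = 5 V.
KCL at each unknown node (sum of currents leaving = 0; resistances in Ω):
  Node 1: (V_1 - 5)/24 + (V_1 - V_2)/27 + (V_1 - 0)/15000 = 0
  Node 2: (V_2 - V_1)/27 + (V_2 - 0)/120 = 0
Collecting terms (coefficients in siemens):
  0.07877·V_1 - 0.03704·V_2 = 0.2083
  0.04537·V_2 - 0.03704·V_1 = 0
Determinant D = (0.07877)(0.04537) - (-0.03704)(-0.03704) = 0.002202
V_1 = [(0.2083)(0.04537) - (-0.03704)(0)]/D = 4.292 V
V_2 = [(0.07877)(0) - (0.2083)(-0.03704)]/D = 3.504 V
V_th = V_2 - V_3 = 3.504 - 0 = 3.504 V
Step 2 — R_th: zero the source — replace V1 by a short circuit (node 3 merges into node 0) — and find the resistance seen between A (node 2) and B (node 0).
Reduce the network between node 2 (A) and node 0 (B) by series/parallel combination:
  Rp1 = R1 ‖ R3 (parallel, both between nodes 0 and 1) = 1/(1/24 + 1/15000) = 23.96 Ω
  Rs1 = R2 + Rp1 (series, joined only at node 1) = 27 + 23.96 = 50.96 Ω
  Rp2 = R4 ‖ Rs1 (parallel, both between nodes 0 and 2) = 1/(1/120 + 1/50.96) = 35.77 Ω
R_th = 35.77 Ω

Final answer: V_th = 3.504 V, R_th = 35.77 Ω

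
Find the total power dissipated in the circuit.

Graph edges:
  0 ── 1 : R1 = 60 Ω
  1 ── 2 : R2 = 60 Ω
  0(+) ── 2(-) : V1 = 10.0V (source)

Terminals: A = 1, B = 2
Nodal analysis, taking node 2 as the 0 V reference.
Source V1 fixes V_0 = 10 V.
KCL at each unknown node (sum of currents leaving = 0; resistances in Ω):
  Node 1: (V_1 - 10)/60 + (V_1 - 0)/60 = 0
Collecting terms: 0.03333 × V_1 = 0.1667  =>  V_1 = 5 V
Power in each resistor, P = (ΔV)²/R:
  P_R1 = (10 - 5)²/60 = 0.4167 W
  P_R2 = (5 - 0)²/60 = 0.4167 W
P_total = P_R1 + P_R2 = 0.8333 W

Final answer: 0.8333 W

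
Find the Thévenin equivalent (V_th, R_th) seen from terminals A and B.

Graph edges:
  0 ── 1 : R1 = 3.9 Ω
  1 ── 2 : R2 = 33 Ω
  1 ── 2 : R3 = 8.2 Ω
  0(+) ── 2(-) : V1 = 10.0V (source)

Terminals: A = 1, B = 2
Step 1 — V_th is the open-circuit voltage V_A - V_B (nothing connected across the terminals).
Nodal analysis, taking node 2 as the 0 V reference.
Source V1 fixes V_0 = 10 V.
KCL at each unknown node (sum of currents leaving = 0; resistances in Ω):
  Node 1: (V_1 - 10)/3.9 + (V_1 - 0)/33 + (V_1 - 0)/8.2 = 0
Collecting terms: 0.4087 × V_1 = 2.564  =>  V_1 = 6.274 V
V_th = V_1 - V_2 = 6.274 - 0 = 6.274 V
Step 2 — R_th: zero the source — replace V1 by a short circuit (node 2 merges into node 0) — and find the resistance seen between A (node 1) and B (node 0).
Reduce the network between node 1 (A) and node 0 (B) by series/parallel combination:
  Rp1 = R1 ‖ R2 ‖ R3 (parallel, all between nodes 0 and 1) = 1/(1/3.9 + 1/33 + 1/8.2) = 2.447 Ω
R_th = 2.447 Ω

Final answer: V_th = 6.274 V, R_th = 2.447 Ω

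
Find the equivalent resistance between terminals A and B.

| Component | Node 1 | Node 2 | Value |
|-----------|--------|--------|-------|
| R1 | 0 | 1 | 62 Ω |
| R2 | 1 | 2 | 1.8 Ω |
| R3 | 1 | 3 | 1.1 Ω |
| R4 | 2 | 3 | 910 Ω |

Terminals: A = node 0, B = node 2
Reduce the network between node 0 (A) and node 2 (B) by series/parallel combination:
  Rs1 = R3 + R4 (series, joined only at node 3) = 1.1 + 910 = 911.1 Ω
  Rp1 = R2 ‖ Rs1 (parallel, both between nodes 1 and 2) = 1/(1/1.8 + 1/911.1) = 1.796 Ω
  Rs2 = R1 + Rp1 (series, joined only at node 1) = 62 + 1.796 = 63.8 Ω
R_eq = 63.8 Ω

Final answer: 63.8 Ω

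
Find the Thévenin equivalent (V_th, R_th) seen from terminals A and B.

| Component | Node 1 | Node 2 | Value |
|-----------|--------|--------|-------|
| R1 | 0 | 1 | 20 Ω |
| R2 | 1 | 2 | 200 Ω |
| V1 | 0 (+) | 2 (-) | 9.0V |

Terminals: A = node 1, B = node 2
Step 1 — V_th is the open-circuit voltage V_A - V_B (nothing connected across the terminals).
Nodal analysis, taking node 2 as the 0 V reference.
Source V1 fixes V_0 = 9 V.
KCL at each unknown node (sum of currents leaving = 0; resistances in Ω):
  Node 1: (V_1 - 9)/20 + (V_1 - 0)/200 = 0
Collecting terms: 0.055 × V_1 = 0.45  =>  V_1 = 8.182 V
V_th = V_1 - V_2 = 8.182 - 0 = 8.182 V
Step 2 — R_th: zero the source — replace V1 by a short circuit (node 2 merges into node 0) — and find the resistance seen between A (node 1) and B (node 0).
Reduce the network between node 1 (A) and node 0 (B) by series/parallel combination:
  Rp1 = R1 ‖ R2 (parallel, both between nodes 0 and 1) = 1/(1/20 + 1/200) = 18.18 Ω
R_th = 18.18 Ω

Final answer: V_th = 8.182 V, R_th = 18.18 Ω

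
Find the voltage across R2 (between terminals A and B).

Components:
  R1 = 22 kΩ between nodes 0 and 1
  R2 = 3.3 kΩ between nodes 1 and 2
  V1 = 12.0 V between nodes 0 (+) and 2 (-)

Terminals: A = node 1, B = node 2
R1 and R2 are in series across V1 (node 0 → node 1 → node 2), and the output A–B is taken across R2, so this is a voltage divider.
Series current: I = V1/(R1 + R2) = 12/(22000 + 3300) = 12/25300 = 0.0004743 A
V_R2 = I × R2 = V1 × R2/(R1 + R2) = 12 × 3300/25300 = 1.565 V

Final answer: 1.565 V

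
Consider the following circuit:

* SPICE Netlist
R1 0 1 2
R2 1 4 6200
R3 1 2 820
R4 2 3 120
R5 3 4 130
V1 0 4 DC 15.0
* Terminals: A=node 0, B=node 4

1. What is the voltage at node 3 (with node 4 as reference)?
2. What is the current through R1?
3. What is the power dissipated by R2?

Nodal analysis, taking node 4 as the 0 V reference.
Source V1 fixes V_0 = 15 V.
KCL at each unknown node (sum of currents leaving = 0; resistances in Ω):
  Node 1: (V_1 - 15)/2 + (V_1 - 0)/6200 + (V_1 - V_2)/820 = 0
  Node 2: (V_2 - V_1)/820 + (V_2 - V_3)/120 = 0
  Node 3: (V_3 - V_2)/120 + (V_3 - 0)/130 = 0
Collecting terms (coefficients in siemens):
  0.5014·V_1 - 0.00122·V_2 = 7.5
  0.009553·V_2 - 0.00122·V_1 - 0.008333·V_3 = 0
  0.01603·V_3 - 0.008333·V_2 = 0
Solving these 3 simultaneous equations (Gaussian elimination) gives:
  V_1 = 14.97 V, V_2 = 3.497 V, V_3 = 1.818 V
Part 1:
  Read off the nodal solution: V_3 = 1.818 V
Part 2:
  I_R1 = (V_0 - V_1)/R1 = (15 - 14.97)/2 = 0.0164 A
  Magnitude: I_R1 = 0.0164 A
Part 3:
  I_R2 = (V_1 - V_4)/R2 = (14.97 - 0)/6200 = 0.002414 A
  P_R2 = I_R2² × R2 = (0.002414)² × 6200 = 0.03613 W

Final answers:
1. V_3 = 1.818 V
2. I_R1 = 0.0164 A
3. P_R2 = 0.03613 W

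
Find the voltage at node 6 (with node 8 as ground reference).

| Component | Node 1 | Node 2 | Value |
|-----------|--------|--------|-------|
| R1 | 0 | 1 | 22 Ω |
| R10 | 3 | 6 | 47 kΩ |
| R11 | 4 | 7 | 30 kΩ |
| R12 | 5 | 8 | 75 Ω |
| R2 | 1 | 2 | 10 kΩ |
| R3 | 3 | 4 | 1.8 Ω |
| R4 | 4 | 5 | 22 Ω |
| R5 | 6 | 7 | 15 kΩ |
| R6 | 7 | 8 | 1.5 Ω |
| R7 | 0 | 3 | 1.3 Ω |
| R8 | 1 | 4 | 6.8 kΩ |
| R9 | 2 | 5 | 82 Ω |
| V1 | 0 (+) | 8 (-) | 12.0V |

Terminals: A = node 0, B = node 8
Nodal analysis, taking node 8 as the 0 V reference.
Source V1 fixes V_0 = 12 V.
KCL at each unknown node (sum of currents leaving = 0; resistances in Ω):
  Node 1: (V_1 - 12)/22 + (V_1 - V_2)/10000 + (V_1 - V_4)/6800 = 0
  Node 2: (V_2 - V_1)/10000 + (V_2 - V_5)/82 = 0
  Node 3: (V_3 - V_4)/1.8 + (V_3 - 12)/1.3 + (V_3 - V_6)/47000 = 0
  Node 4: (V_4 - V_3)/1.8 + (V_4 - V_5)/22 + (V_4 - V_1)/6800 + (V_4 - V_7)/30000 = 0
  Node 5: (V_5 - V_4)/22 + (V_5 - V_2)/82 + (V_5 - 0)/75 = 0
  Node 6: (V_6 - V_7)/15000 + (V_6 - V_3)/47000 = 0
  Node 7: (V_7 - V_6)/15000 + (V_7 - 0)/1.5 + (V_7 - V_4)/30000 = 0
Collecting terms (coefficients in siemens):
  0.0457·V_1 - 0.0001·V_2 - 0.0001471·V_4 = 0.5455
  0.0123·V_2 - 0.0001·V_1 - 0.0122·V_5 = 0
  1.325·V_3 - 0.5556·V_4 - 0.00002128·V_6 = 9.231
  0.6012·V_4 - 0.0001471·V_1 - 0.5556·V_3 - 0.04545·V_5 - 0.00003333·V_7 = 0
  0.07098·V_5 - 0.0122·V_2 - 0.04545·V_4 = 0
  0.00008794·V_6 - 0.00002128·V_3 - 0.00006667·V_7 = 0
  0.6668·V_7 - 0.00003333·V_4 - 0.00006667·V_6 = 0
Solving these 7 simultaneous equations (Gaussian elimination) gives:
  V_1 = 11.99 V, V_2 = 9.02 V, V_3 = 11.84 V, V_4 = 11.63 V
  V_5 = 8.996 V, V_6 = 2.866 V, V_7 = 0.0008679 V
The requested potential is V_6 = 2.866 V.

Final answer: V_6 = 2.866 V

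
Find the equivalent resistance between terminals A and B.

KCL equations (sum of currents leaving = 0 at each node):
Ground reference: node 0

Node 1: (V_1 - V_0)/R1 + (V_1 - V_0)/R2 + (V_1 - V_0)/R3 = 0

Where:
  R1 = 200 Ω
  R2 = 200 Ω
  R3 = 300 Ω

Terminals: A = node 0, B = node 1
Reduce the network between node 0 (A) and node 1 (B) by series/parallel combination:
  Rp1 = R1 ‖ R2 ‖ R3 (parallel, all between nodes 0 and 1) = 1/(1/200 + 1/200 + 1/300) = 75 Ω
R_eq = 75 Ω

Final answer: 75 Ω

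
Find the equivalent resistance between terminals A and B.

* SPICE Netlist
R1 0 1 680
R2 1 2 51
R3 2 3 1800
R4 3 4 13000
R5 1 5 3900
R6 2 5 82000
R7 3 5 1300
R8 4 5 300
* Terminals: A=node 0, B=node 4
The network is not a plain series/parallel combination. Inject a 1 A test current into terminal A (node 0) and return it from terminal B (node 4); then R_eq = V_A / (1 A).
Nodal analysis, taking node 4 as the 0 V reference.
Current source I_test pushes 1 A into node 0 and draws it out of node 4.
KCL at each unknown node (sum of currents leaving = 0; resistances in Ω):
  Node 0: (V_0 - V_1)/680 - 1 = 0
  Node 1: (V_1 - V_0)/680 + (V_1 - V_2)/51 + (V_1 - V_5)/3900 = 0
  Node 2: (V_2 - V_1)/51 + (V_2 - V_3)/1800 + (V_2 - V_5)/82000 = 0
  Node 3: (V_3 - V_2)/1800 + (V_3 - 0)/13000 + (V_3 - V_5)/1300 = 0
  Node 5: (V_5 - V_1)/3900 + (V_5 - V_2)/82000 + (V_5 - V_3)/1300 + (V_5 - 0)/300 = 0
Collecting terms (coefficients in siemens):
  0.001471·V_0 - 0.001471·V_1 = 1
  0.02133·V_1 - 0.001471·V_0 - 0.01961·V_2 - 0.0002564·V_5 = 0
  0.02018·V_2 - 0.01961·V_1 - 0.0005556·V_3 - 0.0000122·V_5 = 0
  0.001402·V_3 - 0.0005556·V_2 - 0.0007692·V_5 = 0
  0.004371·V_5 - 0.0002564·V_1 - 0.0000122·V_2 - 0.0007692·V_3 = 0
Solving these 5 simultaneous equations (Gaussian elimination) gives:
  V_0 = 2618 V, V_1 = 1938 V, V_2 = 1908 V, V_3 = 909.4 V
  V_5 = 279 V
R_eq = V_0 / 1 A = 2618 Ω = 2.618 kΩ

Final answer: 2.618 kΩ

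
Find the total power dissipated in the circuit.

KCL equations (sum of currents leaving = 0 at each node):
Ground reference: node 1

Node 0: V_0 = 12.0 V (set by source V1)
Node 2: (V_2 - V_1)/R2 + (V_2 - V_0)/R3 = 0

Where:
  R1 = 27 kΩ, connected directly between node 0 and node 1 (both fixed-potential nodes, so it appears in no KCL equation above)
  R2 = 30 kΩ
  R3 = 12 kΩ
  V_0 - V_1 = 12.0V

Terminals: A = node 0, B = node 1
Nodal analysis, taking node 1 as the 0 V reference.
Source V1 fixes V_0 = 12 V.
KCL at each unknown node (sum of currents leaving = 0; resistances in Ω):
  Node 2: (V_2 - 0)/30000 + (V_2 - 12)/12000 = 0
Collecting terms: 0.0001167 × V_2 = 0.001  =>  V_2 = 8.571 V
Power in each resistor, P = (ΔV)²/R:
  P_R1 = (12 - 0)²/27000 = 0.005333 W
  P_R2 = (0 - 8.571)²/30000 = 0.002449 W
  P_R3 = (12 - 8.571)²/12000 = 0.0009796 W
P_total = P_R1 + P_R2 + P_R3 = 0.008762 W

Final answer: 0.008762 W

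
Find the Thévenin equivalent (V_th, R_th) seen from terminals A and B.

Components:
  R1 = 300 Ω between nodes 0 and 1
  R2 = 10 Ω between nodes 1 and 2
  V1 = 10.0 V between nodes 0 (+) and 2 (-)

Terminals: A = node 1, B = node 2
Step 1 — V_th is the open-circuit voltage V_A - V_B (nothing connected across the terminals).
Nodal analysis, taking node 2 as the 0 V reference.
Source V1 fixes V_0 = 10 V.
KCL at each unknown node (sum of currents leaving = 0; resistances in Ω):
  Node 1: (V_1 - 10)/300 + (V_1 - 0)/10 = 0
Collecting terms: 0.1033 × V_1 = 0.03333  =>  V_1 = 0.3226 V
V_th = V_1 - V_2 = 0.3226 - 0 = 0.3226 V
Step 2 — R_th: zero the source — replace V1 by a short circuit (node 2 merges into node 0) — and find the resistance seen between A (node 1) and B (node 0).
Reduce the network between node 1 (A) and node 0 (B) by series/parallel combination:
  Rp1 = R1 ‖ R2 (parallel, both between nodes 0 and 1) = 1/(1/300 + 1/10) = 9.677 Ω
R_th = 9.677 Ω

Final answer: V_th = 0.3226 V, R_th = 9.677 Ω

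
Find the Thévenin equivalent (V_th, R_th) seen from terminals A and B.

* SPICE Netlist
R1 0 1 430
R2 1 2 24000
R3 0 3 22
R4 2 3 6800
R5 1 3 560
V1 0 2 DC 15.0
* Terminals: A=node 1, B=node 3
Step 1 — V_th is the open-circuit voltage V_A - V_B (nothing connected across the terminals).
Nodal analysis, taking node 2 as the 0 V reference.
Source V1 fixes V_0 = 15 V.
KCL at each unknown node (sum of currents leaving = 0; resistances in Ω):
  Node 1: (V_1 - 15)/430 + (V_1 - 0)/24000 + (V_1 - V_3)/560 = 0
  Node 3: (V_3 - 15)/22 + (V_3 - 0)/6800 + (V_3 - V_1)/560 = 0
Collecting terms (coefficients in siemens):
  0.004153·V_1 - 0.001786·V_3 = 0.03488
  0.04739·V_3 - 0.001786·V_1 = 0.6818
Determinant D = (0.004153)(0.04739) - (-0.001786)(-0.001786) = 0.0001936
V_1 = [(0.03488)(0.04739) - (-0.001786)(0.6818)]/D = 14.83 V
V_3 = [(0.004153)(0.6818) - (0.03488)(-0.001786)]/D = 14.95 V
V_th = V_1 - V_3 = 14.83 - 14.95 = -0.1202 V
Step 2 — R_th: zero the source — replace V1 by a short circuit (node 2 merges into node 0) — and find the resistance seen between A (node 1) and B (node 3).
Reduce the network between node 1 (A) and node 3 (B) by series/parallel combination:
  Rp1 = R1 ‖ R2 (parallel, both between nodes 0 and 1) = 1/(1/430 + 1/24000) = 422.4 Ω
  Rp2 = R3 ‖ R4 (parallel, both between nodes 0 and 3) = 1/(1/22 + 1/6800) = 21.93 Ω
  Rs1 = Rp1 + Rp2 (series, joined only at node 0) = 422.4 + 21.93 = 444.4 Ω
  Rp3 = R5 ‖ Rs1 (parallel, both between nodes 1 and 3) = 1/(1/560 + 1/444.4) = 247.8 Ω
R_th = 247.8 Ω

Final answer: V_th = -0.1202 V, R_th = 247.8 Ω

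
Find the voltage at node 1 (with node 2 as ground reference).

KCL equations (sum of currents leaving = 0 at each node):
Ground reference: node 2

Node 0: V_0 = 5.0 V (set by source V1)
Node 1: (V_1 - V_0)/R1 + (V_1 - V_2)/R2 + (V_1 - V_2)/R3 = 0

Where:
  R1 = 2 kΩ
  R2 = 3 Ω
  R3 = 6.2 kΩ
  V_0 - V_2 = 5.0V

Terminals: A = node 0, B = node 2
Nodal analysis, taking node 2 as the 0 V reference.
Source V1 fixes V_0 = 5 V.
KCL at each unknown node (sum of currents leaving = 0; resistances in Ω):
  Node 1: (V_1 - 5)/2000 + (V_1 - 0)/3 + (V_1 - 0)/6200 = 0
Collecting terms: 0.334 × V_1 = 0.0025  =>  V_1 = 0.007485 V
The requested potential is V_1 = 0.007485 V.

Final answer: V_1 = 0.007485 V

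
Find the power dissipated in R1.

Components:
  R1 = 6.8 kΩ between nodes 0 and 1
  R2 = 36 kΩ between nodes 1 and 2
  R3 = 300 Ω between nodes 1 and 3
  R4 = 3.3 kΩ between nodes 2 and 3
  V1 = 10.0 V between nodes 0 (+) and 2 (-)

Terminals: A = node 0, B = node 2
Nodal analysis, taking node 2 as the 0 V reference.
Source V1 fixes V_0 = 10 V.
KCL at each unknown node (sum of currents leaving = 0; resistances in Ω):
  Node 1: (V_1 - 10)/6800 + (V_1 - 0)/36000 + (V_1 - V_3)/300 = 0
  Node 3: (V_3 - V_1)/300 + (V_3 - 0)/3300 = 0
Collecting terms (coefficients in siemens):
  0.003508·V_1 - 0.003333·V_3 = 0.001471
  0.003636·V_3 - 0.003333·V_1 = 0
Determinant D = (0.003508)(0.003636) - (-0.003333)(-0.003333) = 0.000001646
V_1 = [(0.001471)(0.003636) - (-0.003333)(0)]/D = 3.249 V
V_3 = [(0.003508)(0) - (0.001471)(-0.003333)]/D = 2.978 V
I_R1 = (V_0 - V_1)/R1 = (10 - 3.249)/6800 = 0.0009928 A
P_R1 = I_R1² × R1 = (0.0009928)² × 6800 = 0.006702 W

Final answer: 0.006702 W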